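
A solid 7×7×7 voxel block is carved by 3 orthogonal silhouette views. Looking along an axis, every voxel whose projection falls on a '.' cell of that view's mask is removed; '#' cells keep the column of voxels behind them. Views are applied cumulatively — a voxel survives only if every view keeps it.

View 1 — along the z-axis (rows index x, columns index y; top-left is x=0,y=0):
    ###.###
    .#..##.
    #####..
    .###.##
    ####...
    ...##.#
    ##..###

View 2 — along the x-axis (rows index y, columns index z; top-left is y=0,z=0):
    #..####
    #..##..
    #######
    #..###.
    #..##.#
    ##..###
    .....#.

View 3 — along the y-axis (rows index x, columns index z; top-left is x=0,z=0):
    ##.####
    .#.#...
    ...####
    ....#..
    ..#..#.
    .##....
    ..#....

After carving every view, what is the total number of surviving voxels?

voxel count = 51

start: 7×7×7 = 343 voxels
  1. axis=2 (XY plane), |mask|=31  ⇒  voxels=217
  2. axis=0 (YZ plane), |mask|=29  ⇒  voxels=126
  3. axis=1 (XZ plane), |mask|=18  ⇒  voxels=51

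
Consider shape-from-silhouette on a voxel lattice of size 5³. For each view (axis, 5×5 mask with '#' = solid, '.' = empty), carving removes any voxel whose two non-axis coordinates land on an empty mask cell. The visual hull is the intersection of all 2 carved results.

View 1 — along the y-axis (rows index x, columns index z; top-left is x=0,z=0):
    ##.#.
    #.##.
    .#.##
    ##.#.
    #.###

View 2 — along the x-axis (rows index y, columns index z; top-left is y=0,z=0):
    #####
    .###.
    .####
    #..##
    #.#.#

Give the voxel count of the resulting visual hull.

57 voxels

start: 5×5×5 = 125 voxels
  1. axis=1 (XZ plane), |mask|=16  ⇒  voxels=80
  2. axis=0 (YZ plane), |mask|=18  ⇒  voxels=57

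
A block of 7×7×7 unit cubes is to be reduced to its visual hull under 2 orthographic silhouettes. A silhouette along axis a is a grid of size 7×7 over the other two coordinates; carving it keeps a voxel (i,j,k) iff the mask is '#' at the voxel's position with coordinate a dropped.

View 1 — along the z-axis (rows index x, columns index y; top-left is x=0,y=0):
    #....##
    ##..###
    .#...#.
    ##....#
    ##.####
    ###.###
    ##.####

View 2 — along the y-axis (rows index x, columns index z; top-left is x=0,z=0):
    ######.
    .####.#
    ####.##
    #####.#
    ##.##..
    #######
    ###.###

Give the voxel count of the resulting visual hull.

initial block: 7^3 = 343
after view 1 [z-axis, 31 of 49 cells solid] → remaining = 217
after view 2 [y-axis, 40 of 49 cells solid] → remaining = 175

|visual hull| = 175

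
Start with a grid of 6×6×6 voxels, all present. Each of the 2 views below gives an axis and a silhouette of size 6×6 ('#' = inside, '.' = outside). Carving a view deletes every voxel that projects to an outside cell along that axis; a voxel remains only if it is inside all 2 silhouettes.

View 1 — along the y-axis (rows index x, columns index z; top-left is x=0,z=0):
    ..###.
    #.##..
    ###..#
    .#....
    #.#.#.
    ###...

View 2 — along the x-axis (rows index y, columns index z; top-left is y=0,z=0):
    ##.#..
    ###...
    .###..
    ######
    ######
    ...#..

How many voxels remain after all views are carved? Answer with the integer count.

67 voxels

full grid |V| = 216
  1. axis=1 (XZ plane), |mask|=17  ⇒  voxels=102
  2. axis=0 (YZ plane), |mask|=22  ⇒  voxels=67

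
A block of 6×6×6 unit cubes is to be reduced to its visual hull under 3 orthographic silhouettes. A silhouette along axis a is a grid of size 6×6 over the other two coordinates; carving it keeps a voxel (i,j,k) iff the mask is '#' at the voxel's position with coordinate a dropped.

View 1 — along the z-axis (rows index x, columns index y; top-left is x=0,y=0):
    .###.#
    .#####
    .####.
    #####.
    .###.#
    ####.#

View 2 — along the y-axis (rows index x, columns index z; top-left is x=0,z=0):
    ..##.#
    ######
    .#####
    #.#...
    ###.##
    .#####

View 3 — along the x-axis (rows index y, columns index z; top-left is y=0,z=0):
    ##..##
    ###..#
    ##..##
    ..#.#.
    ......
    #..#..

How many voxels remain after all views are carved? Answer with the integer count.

voxel count = 53

full grid |V| = 216
after view 1 [z-axis, 27 of 36 cells solid] → remaining = 162
after view 2 [y-axis, 26 of 36 cells solid] → remaining = 117
after view 3 [x-axis, 16 of 36 cells solid] → remaining = 53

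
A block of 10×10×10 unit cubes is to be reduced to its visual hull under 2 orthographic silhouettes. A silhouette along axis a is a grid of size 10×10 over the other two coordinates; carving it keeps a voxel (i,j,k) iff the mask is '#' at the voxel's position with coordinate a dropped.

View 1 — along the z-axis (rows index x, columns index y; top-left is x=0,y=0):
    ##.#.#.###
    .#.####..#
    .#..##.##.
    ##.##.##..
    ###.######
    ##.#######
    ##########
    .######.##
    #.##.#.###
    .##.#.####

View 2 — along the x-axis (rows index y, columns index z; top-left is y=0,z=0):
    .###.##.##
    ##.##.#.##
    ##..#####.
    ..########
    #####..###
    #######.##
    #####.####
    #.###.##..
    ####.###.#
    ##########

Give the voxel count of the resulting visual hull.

full grid |V| = 1000
carve view 1 (along z, XY-mask fill 74/100): 740 voxels remain
carve view 2 (along x, YZ-mask fill 79/100): 587 voxels remain

remaining voxels: 587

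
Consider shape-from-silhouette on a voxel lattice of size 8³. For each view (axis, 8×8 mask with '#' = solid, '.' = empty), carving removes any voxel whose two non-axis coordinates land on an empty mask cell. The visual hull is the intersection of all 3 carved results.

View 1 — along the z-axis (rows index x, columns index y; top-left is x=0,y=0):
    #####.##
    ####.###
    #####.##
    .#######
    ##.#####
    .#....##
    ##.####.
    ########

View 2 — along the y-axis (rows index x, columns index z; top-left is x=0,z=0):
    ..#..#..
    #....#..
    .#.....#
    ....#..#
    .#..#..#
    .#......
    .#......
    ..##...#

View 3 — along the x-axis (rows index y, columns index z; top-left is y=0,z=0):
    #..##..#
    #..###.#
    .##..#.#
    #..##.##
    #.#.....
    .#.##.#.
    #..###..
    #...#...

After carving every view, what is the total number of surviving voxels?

before carving: 512 voxels (8×8×8)
step 1: project along z, AND mask (52/64) → |grid| = 416
step 2: project along y, AND mask (16/64) → |grid| = 110
step 3: project along x, AND mask (30/64) → |grid| = 48

48 voxels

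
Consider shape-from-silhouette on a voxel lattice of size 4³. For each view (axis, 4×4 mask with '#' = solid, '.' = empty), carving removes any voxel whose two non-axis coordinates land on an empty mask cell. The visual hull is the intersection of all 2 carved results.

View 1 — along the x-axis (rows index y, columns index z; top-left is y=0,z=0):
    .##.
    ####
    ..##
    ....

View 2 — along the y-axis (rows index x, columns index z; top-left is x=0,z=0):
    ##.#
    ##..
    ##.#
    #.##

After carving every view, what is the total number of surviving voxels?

19 voxels

full grid |V| = 64
after view 1 [x-axis, 8 of 16 cells solid] → remaining = 32
after view 2 [y-axis, 11 of 16 cells solid] → remaining = 19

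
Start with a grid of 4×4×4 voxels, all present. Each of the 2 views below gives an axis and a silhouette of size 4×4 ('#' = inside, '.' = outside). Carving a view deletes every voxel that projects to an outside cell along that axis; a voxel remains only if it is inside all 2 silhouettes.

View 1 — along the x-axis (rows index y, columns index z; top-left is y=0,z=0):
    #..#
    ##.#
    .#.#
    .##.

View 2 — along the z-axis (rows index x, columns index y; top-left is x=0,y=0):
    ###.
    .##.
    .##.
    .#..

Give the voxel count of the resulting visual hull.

start: 4×4×4 = 64 voxels
  1. axis=0 (YZ plane), |mask|=9  ⇒  voxels=36
  2. axis=2 (XY plane), |mask|=8  ⇒  voxels=20

voxel count = 20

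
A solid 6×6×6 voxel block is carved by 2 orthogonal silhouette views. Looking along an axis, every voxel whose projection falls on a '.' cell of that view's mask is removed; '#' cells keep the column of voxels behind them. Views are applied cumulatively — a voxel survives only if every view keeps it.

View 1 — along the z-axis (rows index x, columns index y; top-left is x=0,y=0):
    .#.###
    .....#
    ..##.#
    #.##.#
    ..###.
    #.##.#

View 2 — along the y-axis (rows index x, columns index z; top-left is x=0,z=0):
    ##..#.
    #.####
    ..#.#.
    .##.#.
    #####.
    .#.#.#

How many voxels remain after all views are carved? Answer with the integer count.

initial block: 6^3 = 216
  1. axis=2 (XY plane), |mask|=19  ⇒  voxels=114
  2. axis=1 (XZ plane), |mask|=21  ⇒  voxels=62

voxel count = 62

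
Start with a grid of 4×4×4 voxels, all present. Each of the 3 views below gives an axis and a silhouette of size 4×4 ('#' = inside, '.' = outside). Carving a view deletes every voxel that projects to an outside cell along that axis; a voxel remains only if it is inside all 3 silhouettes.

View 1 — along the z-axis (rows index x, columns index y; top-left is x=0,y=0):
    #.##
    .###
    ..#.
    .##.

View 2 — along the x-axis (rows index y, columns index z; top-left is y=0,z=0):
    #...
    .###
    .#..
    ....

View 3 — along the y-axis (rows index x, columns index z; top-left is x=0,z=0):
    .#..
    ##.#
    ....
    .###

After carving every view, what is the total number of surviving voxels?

before carving: 64 voxels (4×4×4)
[1] z-view keeps 9 columns → grid now 36
[2] x-view keeps 5 columns → grid now 11
[3] y-view keeps 7 columns → grid now 8

|visual hull| = 8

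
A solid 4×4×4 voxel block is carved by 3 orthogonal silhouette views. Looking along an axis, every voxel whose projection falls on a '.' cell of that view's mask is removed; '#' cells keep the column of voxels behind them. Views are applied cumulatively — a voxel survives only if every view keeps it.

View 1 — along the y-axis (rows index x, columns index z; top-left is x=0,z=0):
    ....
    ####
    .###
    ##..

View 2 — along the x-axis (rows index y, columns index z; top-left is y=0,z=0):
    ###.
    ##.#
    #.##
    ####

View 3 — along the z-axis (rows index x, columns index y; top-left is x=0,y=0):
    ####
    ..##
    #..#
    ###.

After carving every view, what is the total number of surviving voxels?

voxel count = 17

before carving: 64 voxels (4×4×4)
carve view 1 (along y, XZ-mask fill 9/16): 36 voxels remain
carve view 2 (along x, YZ-mask fill 13/16): 29 voxels remain
carve view 3 (along z, XY-mask fill 11/16): 17 voxels remain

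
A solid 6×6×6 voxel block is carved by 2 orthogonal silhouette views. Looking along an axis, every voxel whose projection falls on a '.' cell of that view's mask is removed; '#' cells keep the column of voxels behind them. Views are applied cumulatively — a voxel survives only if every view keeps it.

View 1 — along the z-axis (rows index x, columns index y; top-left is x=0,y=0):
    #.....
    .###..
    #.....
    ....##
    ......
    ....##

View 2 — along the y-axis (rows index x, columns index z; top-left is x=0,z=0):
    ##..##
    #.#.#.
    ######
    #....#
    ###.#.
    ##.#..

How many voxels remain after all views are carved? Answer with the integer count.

full grid |V| = 216
step 1: project along z, AND mask (9/36) → |grid| = 54
step 2: project along y, AND mask (22/36) → |grid| = 29

|visual hull| = 29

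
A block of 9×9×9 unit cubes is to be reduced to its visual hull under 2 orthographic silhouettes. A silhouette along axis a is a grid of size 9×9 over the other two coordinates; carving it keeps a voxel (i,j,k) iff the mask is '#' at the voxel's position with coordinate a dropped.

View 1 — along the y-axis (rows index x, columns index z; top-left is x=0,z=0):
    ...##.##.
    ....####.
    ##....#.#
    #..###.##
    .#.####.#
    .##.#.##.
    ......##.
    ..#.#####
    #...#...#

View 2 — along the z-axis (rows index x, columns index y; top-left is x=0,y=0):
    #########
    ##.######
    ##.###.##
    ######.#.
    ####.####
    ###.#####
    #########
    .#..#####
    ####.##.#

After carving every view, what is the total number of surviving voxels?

initial block: 9^3 = 729
  1. axis=1 (XZ plane), |mask|=40  ⇒  voxels=360
  2. axis=2 (XY plane), |mask|=69  ⇒  voxels=301

remaining voxels: 301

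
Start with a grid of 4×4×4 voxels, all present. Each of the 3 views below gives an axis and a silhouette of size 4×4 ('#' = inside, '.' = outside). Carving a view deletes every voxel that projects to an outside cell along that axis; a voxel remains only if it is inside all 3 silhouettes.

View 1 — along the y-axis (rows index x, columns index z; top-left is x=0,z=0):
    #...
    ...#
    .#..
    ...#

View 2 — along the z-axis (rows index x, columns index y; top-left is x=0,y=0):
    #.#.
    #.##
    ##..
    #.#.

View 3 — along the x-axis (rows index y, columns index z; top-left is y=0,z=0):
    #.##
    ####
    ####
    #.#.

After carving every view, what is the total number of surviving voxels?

remaining voxels: 7

start: 4×4×4 = 64 voxels
carve view 1 (along y, XZ-mask fill 4/16): 16 voxels remain
carve view 2 (along z, XY-mask fill 9/16): 9 voxels remain
carve view 3 (along x, YZ-mask fill 13/16): 7 voxels remain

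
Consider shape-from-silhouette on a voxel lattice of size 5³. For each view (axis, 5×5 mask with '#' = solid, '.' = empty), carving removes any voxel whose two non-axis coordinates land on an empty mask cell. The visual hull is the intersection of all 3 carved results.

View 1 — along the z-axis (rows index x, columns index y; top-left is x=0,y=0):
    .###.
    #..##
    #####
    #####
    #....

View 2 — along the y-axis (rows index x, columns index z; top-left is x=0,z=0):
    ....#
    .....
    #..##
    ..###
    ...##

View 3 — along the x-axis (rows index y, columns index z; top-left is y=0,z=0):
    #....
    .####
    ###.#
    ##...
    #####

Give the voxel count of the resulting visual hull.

19 voxels

start: 5×5×5 = 125 voxels
step 1: project along z, AND mask (17/25) → |grid| = 85
step 2: project along y, AND mask (9/25) → |grid| = 35
step 3: project along x, AND mask (16/25) → |grid| = 19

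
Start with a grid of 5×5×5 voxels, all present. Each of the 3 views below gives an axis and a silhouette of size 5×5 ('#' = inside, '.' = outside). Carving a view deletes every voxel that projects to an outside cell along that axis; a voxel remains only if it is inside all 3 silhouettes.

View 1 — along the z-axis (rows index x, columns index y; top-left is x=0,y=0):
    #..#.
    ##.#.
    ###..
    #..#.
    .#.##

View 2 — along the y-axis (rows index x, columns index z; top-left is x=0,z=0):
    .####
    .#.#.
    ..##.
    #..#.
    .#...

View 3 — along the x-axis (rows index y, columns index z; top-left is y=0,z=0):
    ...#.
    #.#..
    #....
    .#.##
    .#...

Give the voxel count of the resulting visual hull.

initial block: 5^3 = 125
after view 1 [z-axis, 13 of 25 cells solid] → remaining = 65
after view 2 [y-axis, 11 of 25 cells solid] → remaining = 27
after view 3 [x-axis, 8 of 25 cells solid] → remaining = 13

13 voxels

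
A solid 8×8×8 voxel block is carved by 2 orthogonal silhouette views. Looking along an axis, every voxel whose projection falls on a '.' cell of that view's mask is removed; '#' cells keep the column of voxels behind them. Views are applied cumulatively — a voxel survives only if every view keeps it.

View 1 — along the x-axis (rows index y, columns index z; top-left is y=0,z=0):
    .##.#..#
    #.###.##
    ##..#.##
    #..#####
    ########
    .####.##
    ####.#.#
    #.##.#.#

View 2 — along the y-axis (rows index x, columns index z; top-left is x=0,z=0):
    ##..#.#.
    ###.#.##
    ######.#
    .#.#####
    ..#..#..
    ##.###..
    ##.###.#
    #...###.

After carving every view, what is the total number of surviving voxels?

initial block: 8^3 = 512
  1. axis=0 (YZ plane), |mask|=46  ⇒  voxels=368
  2. axis=1 (XZ plane), |mask|=40  ⇒  voxels=226

voxel count = 226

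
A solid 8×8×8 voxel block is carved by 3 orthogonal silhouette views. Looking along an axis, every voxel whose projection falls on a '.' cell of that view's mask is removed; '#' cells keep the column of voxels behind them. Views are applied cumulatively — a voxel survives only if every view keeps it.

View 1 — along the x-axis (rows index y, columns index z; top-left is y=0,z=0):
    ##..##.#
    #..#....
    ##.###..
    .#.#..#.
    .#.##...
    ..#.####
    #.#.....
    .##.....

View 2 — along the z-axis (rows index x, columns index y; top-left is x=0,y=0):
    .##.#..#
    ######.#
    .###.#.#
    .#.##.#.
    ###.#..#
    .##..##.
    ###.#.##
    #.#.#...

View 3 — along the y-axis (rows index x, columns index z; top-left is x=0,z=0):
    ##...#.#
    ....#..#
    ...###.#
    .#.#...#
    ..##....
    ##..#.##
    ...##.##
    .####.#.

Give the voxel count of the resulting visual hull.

|visual hull| = 52

initial block: 8^3 = 512
carve view 1 (along x, YZ-mask fill 27/64): 216 voxels remain
carve view 2 (along z, XY-mask fill 38/64): 127 voxels remain
carve view 3 (along y, XZ-mask fill 29/64): 52 voxels remain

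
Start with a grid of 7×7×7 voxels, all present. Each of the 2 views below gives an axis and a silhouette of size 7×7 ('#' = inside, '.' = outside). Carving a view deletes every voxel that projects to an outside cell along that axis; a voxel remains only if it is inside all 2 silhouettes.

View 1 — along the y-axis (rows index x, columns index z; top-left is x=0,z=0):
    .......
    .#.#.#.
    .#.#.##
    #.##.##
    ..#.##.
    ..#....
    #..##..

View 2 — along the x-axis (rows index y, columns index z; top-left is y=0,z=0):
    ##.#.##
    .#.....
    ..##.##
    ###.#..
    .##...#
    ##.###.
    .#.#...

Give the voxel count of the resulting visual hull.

65 voxels

initial block: 7^3 = 343
  1. axis=1 (XZ plane), |mask|=19  ⇒  voxels=133
  2. axis=0 (YZ plane), |mask|=24  ⇒  voxels=65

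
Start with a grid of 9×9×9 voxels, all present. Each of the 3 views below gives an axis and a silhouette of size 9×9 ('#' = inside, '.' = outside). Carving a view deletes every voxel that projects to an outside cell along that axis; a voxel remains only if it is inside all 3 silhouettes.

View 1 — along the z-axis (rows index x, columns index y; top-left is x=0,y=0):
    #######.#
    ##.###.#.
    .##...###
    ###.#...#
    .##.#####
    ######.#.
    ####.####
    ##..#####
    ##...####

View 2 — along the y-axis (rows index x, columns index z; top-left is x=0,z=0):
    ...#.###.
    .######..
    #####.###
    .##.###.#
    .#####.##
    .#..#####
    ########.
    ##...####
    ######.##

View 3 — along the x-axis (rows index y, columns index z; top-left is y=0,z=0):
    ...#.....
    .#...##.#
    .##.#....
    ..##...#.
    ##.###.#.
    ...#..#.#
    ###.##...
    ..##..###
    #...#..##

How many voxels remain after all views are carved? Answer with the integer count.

full grid |V| = 729
carve view 1 (along z, XY-mask fill 59/81): 531 voxels remain
carve view 2 (along y, XZ-mask fill 59/81): 383 voxels remain
carve view 3 (along x, YZ-mask fill 34/81): 160 voxels remain

|visual hull| = 160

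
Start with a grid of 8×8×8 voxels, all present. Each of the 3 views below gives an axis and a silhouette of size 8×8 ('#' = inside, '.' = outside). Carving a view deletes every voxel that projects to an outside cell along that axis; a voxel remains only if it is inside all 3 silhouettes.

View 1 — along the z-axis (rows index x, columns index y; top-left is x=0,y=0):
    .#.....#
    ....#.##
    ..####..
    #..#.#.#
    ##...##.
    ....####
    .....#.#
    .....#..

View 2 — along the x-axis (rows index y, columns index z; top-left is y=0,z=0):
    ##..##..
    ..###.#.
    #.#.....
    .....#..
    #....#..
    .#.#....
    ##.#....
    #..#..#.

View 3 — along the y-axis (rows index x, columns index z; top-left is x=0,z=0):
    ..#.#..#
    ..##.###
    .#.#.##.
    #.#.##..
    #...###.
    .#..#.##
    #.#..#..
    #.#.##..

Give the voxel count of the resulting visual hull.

voxel count = 25

before carving: 512 voxels (8×8×8)
after view 1 [z-axis, 24 of 64 cells solid] → remaining = 192
after view 2 [x-axis, 21 of 64 cells solid] → remaining = 62
after view 3 [y-axis, 31 of 64 cells solid] → remaining = 25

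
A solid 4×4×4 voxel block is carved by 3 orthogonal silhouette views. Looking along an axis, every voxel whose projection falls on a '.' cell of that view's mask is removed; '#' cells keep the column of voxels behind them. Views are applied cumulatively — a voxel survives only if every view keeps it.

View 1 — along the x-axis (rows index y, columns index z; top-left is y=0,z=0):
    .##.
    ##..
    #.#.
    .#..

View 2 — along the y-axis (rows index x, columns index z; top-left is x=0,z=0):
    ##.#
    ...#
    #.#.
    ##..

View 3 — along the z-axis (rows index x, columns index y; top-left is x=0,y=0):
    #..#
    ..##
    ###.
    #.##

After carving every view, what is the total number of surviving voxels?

9 voxels

start: 4×4×4 = 64 voxels
step 1: project along x, AND mask (7/16) → |grid| = 28
step 2: project along y, AND mask (8/16) → |grid| = 14
step 3: project along z, AND mask (10/16) → |grid| = 9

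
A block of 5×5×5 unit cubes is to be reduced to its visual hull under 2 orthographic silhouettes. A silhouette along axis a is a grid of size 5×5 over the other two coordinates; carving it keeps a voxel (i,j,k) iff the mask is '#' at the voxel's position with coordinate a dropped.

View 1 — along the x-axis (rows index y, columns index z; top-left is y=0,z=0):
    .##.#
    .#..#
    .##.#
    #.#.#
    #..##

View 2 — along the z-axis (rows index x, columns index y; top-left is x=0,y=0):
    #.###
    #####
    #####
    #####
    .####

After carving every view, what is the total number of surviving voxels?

voxel count = 65

start: 5×5×5 = 125 voxels
V1 x: intersect with YZ mask (14 set) -- 70 left
V2 z: intersect with XY mask (23 set) -- 65 left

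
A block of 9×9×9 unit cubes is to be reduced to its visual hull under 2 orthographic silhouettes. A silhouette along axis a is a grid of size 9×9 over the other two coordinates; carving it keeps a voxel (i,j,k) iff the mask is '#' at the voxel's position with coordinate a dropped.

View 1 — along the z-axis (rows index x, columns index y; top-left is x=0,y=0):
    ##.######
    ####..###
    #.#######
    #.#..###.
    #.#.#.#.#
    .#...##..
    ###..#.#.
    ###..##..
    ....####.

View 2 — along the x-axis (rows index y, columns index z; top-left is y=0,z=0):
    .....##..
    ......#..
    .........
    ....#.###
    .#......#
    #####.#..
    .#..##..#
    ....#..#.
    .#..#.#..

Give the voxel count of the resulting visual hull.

start: 9×9×9 = 729 voxels
[1] z-view keeps 50 columns → grid now 450
[2] x-view keeps 24 columns → grid now 137

remaining voxels: 137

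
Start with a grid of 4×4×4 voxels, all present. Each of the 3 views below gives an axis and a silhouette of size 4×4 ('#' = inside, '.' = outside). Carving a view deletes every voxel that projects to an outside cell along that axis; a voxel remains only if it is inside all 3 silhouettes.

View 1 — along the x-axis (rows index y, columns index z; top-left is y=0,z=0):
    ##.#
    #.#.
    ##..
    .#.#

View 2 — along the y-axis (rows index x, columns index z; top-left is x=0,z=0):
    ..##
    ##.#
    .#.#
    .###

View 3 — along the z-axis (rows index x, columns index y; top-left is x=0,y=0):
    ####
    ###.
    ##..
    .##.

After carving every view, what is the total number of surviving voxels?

initial block: 4^3 = 64
[1] x-view keeps 9 columns → grid now 36
[2] y-view keeps 10 columns → grid now 22
[3] z-view keeps 11 columns → grid now 13

|visual hull| = 13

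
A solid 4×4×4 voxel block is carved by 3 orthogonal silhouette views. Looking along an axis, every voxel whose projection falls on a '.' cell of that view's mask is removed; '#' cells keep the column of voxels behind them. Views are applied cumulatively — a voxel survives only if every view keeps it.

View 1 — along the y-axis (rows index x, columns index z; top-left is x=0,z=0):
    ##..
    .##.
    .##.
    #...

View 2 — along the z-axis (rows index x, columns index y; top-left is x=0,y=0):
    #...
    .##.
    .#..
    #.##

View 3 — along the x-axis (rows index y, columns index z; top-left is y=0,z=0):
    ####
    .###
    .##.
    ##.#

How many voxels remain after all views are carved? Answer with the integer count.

initial block: 4^3 = 64
after view 1 [y-axis, 7 of 16 cells solid] → remaining = 28
after view 2 [z-axis, 7 of 16 cells solid] → remaining = 11
after view 3 [x-axis, 12 of 16 cells solid] → remaining = 10

remaining voxels: 10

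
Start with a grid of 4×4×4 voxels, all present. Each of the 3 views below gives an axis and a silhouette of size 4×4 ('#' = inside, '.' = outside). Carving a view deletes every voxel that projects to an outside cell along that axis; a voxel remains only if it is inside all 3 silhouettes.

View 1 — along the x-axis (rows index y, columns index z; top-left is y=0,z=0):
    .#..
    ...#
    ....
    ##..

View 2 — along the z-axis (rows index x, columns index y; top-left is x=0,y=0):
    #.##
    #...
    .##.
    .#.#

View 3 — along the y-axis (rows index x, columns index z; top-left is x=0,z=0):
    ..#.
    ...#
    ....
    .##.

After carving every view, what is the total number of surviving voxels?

initial block: 4^3 = 64
[1] x-view keeps 4 columns → grid now 16
[2] z-view keeps 8 columns → grid now 8
[3] y-view keeps 4 columns → grid now 1

|visual hull| = 1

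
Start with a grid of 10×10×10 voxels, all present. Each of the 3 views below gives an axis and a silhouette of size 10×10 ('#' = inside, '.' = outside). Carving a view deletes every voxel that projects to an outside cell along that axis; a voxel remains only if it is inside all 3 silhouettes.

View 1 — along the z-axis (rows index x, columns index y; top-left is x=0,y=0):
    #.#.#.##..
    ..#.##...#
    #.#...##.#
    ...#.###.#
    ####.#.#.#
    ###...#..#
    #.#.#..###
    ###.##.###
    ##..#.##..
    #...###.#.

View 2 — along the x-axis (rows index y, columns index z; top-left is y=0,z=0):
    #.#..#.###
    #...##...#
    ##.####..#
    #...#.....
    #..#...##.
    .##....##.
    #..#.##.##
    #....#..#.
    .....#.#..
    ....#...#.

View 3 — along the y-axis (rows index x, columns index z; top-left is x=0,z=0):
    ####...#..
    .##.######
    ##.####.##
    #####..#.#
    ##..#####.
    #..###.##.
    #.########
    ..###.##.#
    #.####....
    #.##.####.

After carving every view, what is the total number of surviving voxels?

full grid |V| = 1000
V1 z: intersect with XY mask (55 set) -- 550 left
V2 x: intersect with YZ mask (40 set) -- 238 left
V3 y: intersect with XZ mask (68 set) -- 166 left

166 voxels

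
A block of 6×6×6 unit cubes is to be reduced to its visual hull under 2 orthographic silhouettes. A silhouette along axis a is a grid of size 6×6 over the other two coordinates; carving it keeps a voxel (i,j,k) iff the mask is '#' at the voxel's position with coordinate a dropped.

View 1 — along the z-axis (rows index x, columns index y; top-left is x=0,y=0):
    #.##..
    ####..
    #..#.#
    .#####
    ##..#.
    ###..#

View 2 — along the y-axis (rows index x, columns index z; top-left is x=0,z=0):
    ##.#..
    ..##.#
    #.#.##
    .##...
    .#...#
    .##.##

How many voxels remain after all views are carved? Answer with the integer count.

65 voxels

start: 6×6×6 = 216 voxels
V1 z: intersect with XY mask (22 set) -- 132 left
V2 y: intersect with XZ mask (18 set) -- 65 left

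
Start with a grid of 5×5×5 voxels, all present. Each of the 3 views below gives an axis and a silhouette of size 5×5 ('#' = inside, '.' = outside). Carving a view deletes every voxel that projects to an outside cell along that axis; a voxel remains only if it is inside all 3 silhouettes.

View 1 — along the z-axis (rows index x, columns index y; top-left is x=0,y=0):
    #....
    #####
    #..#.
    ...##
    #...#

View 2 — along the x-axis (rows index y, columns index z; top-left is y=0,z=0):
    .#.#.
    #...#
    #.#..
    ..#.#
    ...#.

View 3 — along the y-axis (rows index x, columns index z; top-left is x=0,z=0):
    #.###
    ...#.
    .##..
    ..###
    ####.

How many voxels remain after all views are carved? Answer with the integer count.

start: 5×5×5 = 125 voxels
carve view 1 (along z, XY-mask fill 12/25): 60 voxels remain
carve view 2 (along x, YZ-mask fill 9/25): 21 voxels remain
carve view 3 (along y, XZ-mask fill 14/25): 11 voxels remain

11 voxels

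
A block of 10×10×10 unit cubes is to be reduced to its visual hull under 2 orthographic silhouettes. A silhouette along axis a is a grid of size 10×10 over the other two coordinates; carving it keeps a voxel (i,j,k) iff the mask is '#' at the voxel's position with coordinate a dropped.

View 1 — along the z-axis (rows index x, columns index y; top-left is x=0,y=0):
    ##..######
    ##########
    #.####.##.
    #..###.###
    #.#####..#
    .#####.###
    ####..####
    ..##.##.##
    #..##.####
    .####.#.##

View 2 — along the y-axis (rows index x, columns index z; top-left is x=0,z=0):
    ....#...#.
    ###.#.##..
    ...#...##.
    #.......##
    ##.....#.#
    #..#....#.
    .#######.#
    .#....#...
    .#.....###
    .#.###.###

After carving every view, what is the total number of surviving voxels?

|visual hull| = 323

before carving: 1000 voxels (10×10×10)
  1. axis=2 (XY plane), |mask|=75  ⇒  voxels=750
  2. axis=1 (XZ plane), |mask|=42  ⇒  voxels=323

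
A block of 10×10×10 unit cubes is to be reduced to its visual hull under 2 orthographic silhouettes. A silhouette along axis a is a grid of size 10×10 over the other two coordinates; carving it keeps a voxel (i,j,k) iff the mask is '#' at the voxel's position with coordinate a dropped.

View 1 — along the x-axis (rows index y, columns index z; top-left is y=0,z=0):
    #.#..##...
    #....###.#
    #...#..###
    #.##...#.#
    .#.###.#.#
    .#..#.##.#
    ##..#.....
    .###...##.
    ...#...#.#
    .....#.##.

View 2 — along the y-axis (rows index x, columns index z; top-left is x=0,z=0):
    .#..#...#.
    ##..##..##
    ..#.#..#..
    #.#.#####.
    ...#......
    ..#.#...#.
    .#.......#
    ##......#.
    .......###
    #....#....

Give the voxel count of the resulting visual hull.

144 voxels

initial block: 10^3 = 1000
after view 1 [x-axis, 44 of 100 cells solid] → remaining = 440
after view 2 [y-axis, 33 of 100 cells solid] → remaining = 144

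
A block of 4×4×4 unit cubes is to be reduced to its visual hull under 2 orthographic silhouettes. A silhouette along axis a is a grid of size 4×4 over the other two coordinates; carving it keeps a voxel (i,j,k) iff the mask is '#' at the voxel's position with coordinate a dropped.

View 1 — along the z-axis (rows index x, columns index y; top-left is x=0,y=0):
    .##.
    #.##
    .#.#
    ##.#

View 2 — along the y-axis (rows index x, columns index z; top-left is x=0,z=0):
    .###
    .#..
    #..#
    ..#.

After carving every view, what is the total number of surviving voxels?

|visual hull| = 16

before carving: 64 voxels (4×4×4)
  1. axis=2 (XY plane), |mask|=10  ⇒  voxels=40
  2. axis=1 (XZ plane), |mask|=7  ⇒  voxels=16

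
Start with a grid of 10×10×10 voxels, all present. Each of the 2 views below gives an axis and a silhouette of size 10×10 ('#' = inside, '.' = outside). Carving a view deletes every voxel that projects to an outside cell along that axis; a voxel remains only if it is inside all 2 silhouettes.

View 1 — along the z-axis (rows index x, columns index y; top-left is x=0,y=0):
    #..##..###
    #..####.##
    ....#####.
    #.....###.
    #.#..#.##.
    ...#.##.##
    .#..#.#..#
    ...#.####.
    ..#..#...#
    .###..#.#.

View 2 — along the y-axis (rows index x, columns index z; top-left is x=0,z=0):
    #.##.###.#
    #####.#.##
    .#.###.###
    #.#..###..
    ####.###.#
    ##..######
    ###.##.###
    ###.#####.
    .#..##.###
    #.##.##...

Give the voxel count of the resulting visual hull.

start: 10×10×10 = 1000 voxels
step 1: project along z, AND mask (49/100) → |grid| = 490
step 2: project along y, AND mask (70/100) → |grid| = 348

|visual hull| = 348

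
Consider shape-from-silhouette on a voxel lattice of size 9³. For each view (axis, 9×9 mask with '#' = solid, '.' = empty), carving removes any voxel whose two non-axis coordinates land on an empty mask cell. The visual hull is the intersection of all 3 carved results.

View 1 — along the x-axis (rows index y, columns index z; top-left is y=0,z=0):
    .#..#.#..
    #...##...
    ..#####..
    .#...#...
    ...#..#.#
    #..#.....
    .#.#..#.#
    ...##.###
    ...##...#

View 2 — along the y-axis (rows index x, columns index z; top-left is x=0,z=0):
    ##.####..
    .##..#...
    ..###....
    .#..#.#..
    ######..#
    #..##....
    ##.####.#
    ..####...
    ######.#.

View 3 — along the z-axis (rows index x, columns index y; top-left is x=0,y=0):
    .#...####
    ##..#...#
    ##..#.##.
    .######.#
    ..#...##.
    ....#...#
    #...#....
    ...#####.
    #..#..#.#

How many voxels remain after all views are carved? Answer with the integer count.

start: 9×9×9 = 729 voxels
after view 1 [x-axis, 30 of 81 cells solid] → remaining = 270
after view 2 [y-axis, 43 of 81 cells solid] → remaining = 157
after view 3 [z-axis, 37 of 81 cells solid] → remaining = 62

62 voxels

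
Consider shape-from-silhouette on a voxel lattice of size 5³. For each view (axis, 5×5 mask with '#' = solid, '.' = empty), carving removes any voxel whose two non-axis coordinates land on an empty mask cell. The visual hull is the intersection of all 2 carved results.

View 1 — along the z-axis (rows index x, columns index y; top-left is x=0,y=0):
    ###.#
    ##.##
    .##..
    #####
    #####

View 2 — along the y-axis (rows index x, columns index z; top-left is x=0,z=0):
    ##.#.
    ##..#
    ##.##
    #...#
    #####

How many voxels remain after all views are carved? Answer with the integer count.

67 voxels

full grid |V| = 125
step 1: project along z, AND mask (20/25) → |grid| = 100
step 2: project along y, AND mask (17/25) → |grid| = 67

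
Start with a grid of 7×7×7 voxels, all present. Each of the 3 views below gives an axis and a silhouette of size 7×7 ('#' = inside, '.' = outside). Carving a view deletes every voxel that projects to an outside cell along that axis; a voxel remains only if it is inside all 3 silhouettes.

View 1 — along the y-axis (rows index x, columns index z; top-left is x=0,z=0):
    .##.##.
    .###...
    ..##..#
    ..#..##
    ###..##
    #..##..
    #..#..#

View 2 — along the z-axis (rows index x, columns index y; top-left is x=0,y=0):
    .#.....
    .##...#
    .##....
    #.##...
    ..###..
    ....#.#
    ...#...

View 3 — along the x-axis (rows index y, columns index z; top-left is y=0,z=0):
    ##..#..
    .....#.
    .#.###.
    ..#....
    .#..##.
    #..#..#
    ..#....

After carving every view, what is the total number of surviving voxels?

initial block: 7^3 = 343
  1. axis=1 (XZ plane), |mask|=24  ⇒  voxels=168
  2. axis=2 (XY plane), |mask|=15  ⇒  voxels=52
  3. axis=0 (YZ plane), |mask|=16  ⇒  voxels=13

voxel count = 13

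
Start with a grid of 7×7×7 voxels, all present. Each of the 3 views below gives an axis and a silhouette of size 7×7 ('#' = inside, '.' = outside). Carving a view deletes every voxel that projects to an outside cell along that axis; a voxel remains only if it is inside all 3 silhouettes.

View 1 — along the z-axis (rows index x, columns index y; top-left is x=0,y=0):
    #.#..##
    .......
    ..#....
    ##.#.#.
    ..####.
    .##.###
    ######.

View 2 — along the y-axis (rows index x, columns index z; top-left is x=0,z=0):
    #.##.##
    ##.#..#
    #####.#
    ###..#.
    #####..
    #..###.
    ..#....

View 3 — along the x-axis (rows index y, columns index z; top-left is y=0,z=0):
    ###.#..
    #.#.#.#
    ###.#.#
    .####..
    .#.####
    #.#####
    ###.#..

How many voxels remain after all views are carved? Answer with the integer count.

|visual hull| = 60

full grid |V| = 343
V1 z: intersect with XY mask (24 set) -- 168 left
V2 y: intersect with XZ mask (29 set) -- 88 left
V3 x: intersect with YZ mask (32 set) -- 60 left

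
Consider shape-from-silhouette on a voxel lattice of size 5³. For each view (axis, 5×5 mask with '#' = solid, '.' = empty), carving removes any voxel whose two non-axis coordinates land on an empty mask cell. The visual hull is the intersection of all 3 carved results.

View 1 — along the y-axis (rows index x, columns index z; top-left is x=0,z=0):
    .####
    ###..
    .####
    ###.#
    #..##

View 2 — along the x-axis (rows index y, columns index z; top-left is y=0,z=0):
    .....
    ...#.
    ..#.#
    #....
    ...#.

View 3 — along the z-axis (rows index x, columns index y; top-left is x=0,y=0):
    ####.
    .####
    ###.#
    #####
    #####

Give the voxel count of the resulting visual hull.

start: 5×5×5 = 125 voxels
[1] y-view keeps 18 columns → grid now 90
[2] x-view keeps 5 columns → grid now 17
[3] z-view keeps 22 columns → grid now 16

|visual hull| = 16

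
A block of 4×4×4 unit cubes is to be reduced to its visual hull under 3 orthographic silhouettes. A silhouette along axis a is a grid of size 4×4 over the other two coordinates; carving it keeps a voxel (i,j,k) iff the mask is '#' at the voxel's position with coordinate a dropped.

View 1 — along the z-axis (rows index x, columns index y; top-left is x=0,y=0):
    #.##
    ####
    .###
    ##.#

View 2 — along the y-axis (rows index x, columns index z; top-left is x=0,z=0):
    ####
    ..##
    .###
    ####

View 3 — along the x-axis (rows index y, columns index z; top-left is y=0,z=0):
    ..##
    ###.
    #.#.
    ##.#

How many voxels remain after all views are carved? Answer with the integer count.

|visual hull| = 25

full grid |V| = 64
carve view 1 (along z, XY-mask fill 13/16): 52 voxels remain
carve view 2 (along y, XZ-mask fill 13/16): 41 voxels remain
carve view 3 (along x, YZ-mask fill 10/16): 25 voxels remain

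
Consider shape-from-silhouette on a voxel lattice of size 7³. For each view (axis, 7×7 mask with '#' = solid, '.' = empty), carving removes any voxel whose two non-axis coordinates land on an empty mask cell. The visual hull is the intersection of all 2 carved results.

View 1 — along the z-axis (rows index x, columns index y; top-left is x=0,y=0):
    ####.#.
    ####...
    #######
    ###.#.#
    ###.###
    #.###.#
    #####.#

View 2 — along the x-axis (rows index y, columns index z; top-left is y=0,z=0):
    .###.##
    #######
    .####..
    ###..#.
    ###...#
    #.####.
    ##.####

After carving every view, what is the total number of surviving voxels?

full grid |V| = 343
[1] z-view keeps 38 columns → grid now 266
[2] x-view keeps 35 columns → grid now 190

voxel count = 190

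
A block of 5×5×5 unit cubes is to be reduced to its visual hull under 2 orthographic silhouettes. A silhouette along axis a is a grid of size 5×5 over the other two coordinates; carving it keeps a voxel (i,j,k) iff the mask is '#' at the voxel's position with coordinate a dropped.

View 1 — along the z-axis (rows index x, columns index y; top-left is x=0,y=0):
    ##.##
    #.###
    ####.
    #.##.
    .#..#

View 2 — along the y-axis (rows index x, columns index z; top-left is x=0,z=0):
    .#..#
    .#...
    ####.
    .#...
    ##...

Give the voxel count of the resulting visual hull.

|visual hull| = 35

full grid |V| = 125
after view 1 [z-axis, 17 of 25 cells solid] → remaining = 85
after view 2 [y-axis, 10 of 25 cells solid] → remaining = 35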